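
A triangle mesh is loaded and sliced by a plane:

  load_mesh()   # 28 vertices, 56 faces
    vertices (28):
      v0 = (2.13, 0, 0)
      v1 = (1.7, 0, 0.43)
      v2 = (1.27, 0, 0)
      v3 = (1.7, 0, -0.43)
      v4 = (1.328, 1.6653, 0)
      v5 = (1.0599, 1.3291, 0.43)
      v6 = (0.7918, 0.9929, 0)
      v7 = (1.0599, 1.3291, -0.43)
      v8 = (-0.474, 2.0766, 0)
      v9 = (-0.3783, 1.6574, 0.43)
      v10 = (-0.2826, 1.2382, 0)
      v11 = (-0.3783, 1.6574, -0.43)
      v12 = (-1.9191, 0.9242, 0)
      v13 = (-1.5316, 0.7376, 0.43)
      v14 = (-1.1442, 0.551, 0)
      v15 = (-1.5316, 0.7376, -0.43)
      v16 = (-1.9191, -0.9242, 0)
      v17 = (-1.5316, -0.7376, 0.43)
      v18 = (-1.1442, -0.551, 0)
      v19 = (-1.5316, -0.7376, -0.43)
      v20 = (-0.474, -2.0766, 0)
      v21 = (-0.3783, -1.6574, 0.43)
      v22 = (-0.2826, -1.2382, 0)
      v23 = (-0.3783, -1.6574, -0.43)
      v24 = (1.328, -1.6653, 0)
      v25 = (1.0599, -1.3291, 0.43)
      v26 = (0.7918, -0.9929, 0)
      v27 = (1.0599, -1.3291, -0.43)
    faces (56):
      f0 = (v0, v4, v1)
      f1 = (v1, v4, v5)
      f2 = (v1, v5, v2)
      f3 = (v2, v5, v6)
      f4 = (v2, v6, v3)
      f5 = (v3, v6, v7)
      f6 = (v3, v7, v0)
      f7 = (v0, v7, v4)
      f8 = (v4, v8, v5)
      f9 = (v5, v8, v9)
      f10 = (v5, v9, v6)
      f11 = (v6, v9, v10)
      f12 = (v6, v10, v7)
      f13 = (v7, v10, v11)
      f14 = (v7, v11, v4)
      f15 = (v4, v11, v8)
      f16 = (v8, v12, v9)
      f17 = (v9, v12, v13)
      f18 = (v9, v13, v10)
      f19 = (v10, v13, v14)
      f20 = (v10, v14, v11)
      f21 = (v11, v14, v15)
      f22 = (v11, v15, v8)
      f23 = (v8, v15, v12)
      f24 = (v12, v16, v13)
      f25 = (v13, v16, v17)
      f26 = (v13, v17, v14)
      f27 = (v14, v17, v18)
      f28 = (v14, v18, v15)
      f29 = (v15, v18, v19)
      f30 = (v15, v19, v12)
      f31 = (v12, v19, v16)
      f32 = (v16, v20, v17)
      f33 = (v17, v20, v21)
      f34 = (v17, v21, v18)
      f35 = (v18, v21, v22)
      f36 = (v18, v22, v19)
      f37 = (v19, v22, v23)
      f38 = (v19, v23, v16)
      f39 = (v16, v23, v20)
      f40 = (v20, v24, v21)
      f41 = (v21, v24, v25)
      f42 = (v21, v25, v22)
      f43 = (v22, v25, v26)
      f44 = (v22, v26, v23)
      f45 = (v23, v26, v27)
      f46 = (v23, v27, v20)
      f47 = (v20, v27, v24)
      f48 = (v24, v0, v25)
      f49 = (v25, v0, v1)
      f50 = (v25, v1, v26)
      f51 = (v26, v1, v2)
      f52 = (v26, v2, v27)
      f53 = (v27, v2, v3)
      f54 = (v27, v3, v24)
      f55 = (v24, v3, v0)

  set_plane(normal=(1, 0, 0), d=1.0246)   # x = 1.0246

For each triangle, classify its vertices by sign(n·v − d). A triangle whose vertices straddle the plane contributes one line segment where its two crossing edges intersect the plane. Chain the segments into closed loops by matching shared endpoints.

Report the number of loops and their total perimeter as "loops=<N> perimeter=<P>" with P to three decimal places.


loops=2 perimeter=6.093

Straddling triangles (20 of 56):
  (v2,v5,v6) [++-] → (1.0246, 1.28483, 0.373383)–(1.0246, 0.509531, 0)  len=0.8605
  (v2,v6,v3) [+-+] → (1.0246, 0.509531, 0)–(1.0246, 0.738389, -0.110222)  len=0.2540
  (v3,v6,v7) [+-+] → (1.0246, 0.738389, -0.110222)–(1.0246, 1.28483, -0.373383)  len=0.6065
  (v4,v8,v5) [+-+] → (1.0246, 1.73455, 0)–(1.0246, 1.3463, 0.420104)  len=0.5720
  (v5,v8,v9) [+--] → (1.0246, 1.3463, 0.420104)–(1.0246, 1.33716, 0.43)  len=0.0135
  (v5,v9,v6) [+--] → (1.0246, 1.33716, 0.43)–(1.0246, 1.28483, 0.373383)  len=0.0771
  (v6,v10,v7) [--+] → (1.0246, 1.32671, -0.418693)–(1.0246, 1.28483, -0.373383)  len=0.0617
  (v7,v10,v11) [+--] → (1.0246, 1.32671, -0.418693)–(1.0246, 1.33716, -0.43)  len=0.0154
  (v7,v11,v4) [+-+] → (1.0246, 1.33716, -0.43)–(1.0246, 1.6639, -0.076459)  len=0.4814
  (v4,v11,v8) [+--] → (1.0246, 1.6639, -0.076459)–(1.0246, 1.73455, 0)  len=0.1041
  (v20,v24,v21) [-+-] → (1.0246, -1.73455, 0)–(1.0246, -1.6639, 0.076459)  len=0.1041
  (v21,v24,v25) [-++] → (1.0246, -1.6639, 0.076459)–(1.0246, -1.33716, 0.43)  len=0.4814
  (v21,v25,v22) [-+-] → (1.0246, -1.33716, 0.43)–(1.0246, -1.32671, 0.418693)  len=0.0154
  (v22,v25,v26) [-+-] → (1.0246, -1.32671, 0.418693)–(1.0246, -1.28483, 0.373383)  len=0.0617
  (v23,v26,v27) [--+] → (1.0246, -1.28483, -0.373383)–(1.0246, -1.33716, -0.43)  len=0.0771
  (v23,v27,v20) [-+-] → (1.0246, -1.33716, -0.43)–(1.0246, -1.3463, -0.420104)  len=0.0135
  (v20,v27,v24) [-++] → (1.0246, -1.3463, -0.420104)–(1.0246, -1.73455, 0)  len=0.5720
  (v25,v1,v26) [++-] → (1.0246, -0.738389, 0.110222)–(1.0246, -1.28483, 0.373383)  len=0.6065
  (v26,v1,v2) [-++] → (1.0246, -0.738389, 0.110222)–(1.0246, -0.509531, 0)  len=0.2540
  (v26,v2,v27) [-++] → (1.0246, -0.509531, 0)–(1.0246, -1.28483, -0.373383)  len=0.8605

Chained into 2 loop(s):
  loop 1: 10 segments, perimeter = 3.0463
  loop 2: 10 segments, perimeter = 3.0463
Total perimeter = 6.093


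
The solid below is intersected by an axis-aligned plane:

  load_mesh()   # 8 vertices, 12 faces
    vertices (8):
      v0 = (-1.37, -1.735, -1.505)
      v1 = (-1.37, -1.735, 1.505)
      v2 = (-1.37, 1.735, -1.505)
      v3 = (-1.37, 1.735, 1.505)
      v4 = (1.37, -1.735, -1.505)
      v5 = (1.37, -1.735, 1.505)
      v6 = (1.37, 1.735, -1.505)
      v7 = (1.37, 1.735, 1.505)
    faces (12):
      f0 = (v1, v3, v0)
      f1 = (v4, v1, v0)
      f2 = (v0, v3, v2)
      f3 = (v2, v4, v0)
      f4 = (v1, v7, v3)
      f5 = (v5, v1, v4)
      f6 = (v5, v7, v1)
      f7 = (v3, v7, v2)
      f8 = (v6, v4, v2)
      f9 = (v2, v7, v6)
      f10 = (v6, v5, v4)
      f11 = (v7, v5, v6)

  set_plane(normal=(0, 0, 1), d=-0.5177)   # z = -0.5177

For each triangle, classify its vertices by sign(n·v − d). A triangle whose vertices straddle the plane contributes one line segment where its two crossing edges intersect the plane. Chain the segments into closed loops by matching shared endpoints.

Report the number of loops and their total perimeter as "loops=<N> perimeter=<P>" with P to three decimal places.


Straddling triangles (8 of 12):
  (v1,v3,v0) [++-] → (-1.37, -0.596817, -0.5177)–(-1.37, -1.735, -0.5177)  len=1.1382
  (v4,v1,v0) [-+-] → (0.471262, -1.735, -0.5177)–(-1.37, -1.735, -0.5177)  len=1.8413
  (v0,v3,v2) [-+-] → (-1.37, -0.596817, -0.5177)–(-1.37, 1.735, -0.5177)  len=2.3318
  (v5,v1,v4) [++-] → (0.471262, -1.735, -0.5177)–(1.37, -1.735, -0.5177)  len=0.8987
  (v3,v7,v2) [++-] → (-0.471262, 1.735, -0.5177)–(-1.37, 1.735, -0.5177)  len=0.8987
  (v2,v7,v6) [-+-] → (-0.471262, 1.735, -0.5177)–(1.37, 1.735, -0.5177)  len=1.8413
  (v6,v5,v4) [-+-] → (1.37, 0.596817, -0.5177)–(1.37, -1.735, -0.5177)  len=2.3318
  (v7,v5,v6) [++-] → (1.37, 0.596817, -0.5177)–(1.37, 1.735, -0.5177)  len=1.1382

Chained into 1 loop(s):
  loop 1: 8 segments, perimeter = 12.4200
Total perimeter = 12.420

loops=1 perimeter=12.420


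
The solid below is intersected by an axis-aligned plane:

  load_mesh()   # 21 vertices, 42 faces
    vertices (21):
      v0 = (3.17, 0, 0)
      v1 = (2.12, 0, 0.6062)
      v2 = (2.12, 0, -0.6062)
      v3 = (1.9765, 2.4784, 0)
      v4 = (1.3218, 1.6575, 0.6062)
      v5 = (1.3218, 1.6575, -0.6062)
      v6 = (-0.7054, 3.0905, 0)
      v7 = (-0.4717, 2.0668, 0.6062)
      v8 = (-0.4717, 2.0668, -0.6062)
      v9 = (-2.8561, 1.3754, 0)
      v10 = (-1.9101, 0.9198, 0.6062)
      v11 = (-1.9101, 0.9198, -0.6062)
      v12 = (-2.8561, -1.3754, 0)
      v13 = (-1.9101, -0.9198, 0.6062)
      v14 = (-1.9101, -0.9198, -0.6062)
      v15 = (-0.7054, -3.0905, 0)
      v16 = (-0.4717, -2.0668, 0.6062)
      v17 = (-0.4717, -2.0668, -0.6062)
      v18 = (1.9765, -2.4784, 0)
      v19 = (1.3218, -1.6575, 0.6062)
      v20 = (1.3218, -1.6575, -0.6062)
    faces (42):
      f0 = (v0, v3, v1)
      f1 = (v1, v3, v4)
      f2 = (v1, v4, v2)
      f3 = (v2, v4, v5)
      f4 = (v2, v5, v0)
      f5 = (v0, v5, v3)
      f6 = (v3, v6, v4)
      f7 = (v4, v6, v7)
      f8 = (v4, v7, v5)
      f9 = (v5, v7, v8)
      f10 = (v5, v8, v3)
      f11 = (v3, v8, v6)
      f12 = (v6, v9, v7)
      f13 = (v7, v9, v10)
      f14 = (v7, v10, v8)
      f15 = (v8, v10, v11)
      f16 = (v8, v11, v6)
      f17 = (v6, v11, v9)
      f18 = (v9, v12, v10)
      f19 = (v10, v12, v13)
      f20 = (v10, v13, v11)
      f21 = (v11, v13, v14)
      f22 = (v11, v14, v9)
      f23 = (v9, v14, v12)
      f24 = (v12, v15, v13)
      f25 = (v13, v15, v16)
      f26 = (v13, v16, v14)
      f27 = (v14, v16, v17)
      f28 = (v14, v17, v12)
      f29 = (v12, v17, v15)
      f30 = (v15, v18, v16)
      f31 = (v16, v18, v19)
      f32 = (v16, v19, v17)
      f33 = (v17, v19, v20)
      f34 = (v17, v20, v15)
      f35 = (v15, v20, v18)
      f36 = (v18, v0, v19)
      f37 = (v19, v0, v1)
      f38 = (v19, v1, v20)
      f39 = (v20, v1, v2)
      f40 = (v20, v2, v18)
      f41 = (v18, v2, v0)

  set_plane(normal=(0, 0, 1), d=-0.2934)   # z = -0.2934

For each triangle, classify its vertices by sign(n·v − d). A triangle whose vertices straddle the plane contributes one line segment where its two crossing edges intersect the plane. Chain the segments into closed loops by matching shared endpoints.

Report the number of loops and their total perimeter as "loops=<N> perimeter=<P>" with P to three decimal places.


loops=2 perimeter=29.046

Straddling triangles (28 of 42):
  (v1,v4,v2) [++-] → (1.91406, 0.427636, -0.2934)–(2.12, 0, -0.2934)  len=0.4746
  (v2,v4,v5) [-+-] → (1.91406, 0.427636, -0.2934)–(1.3218, 1.6575, -0.2934)  len=1.3650
  (v2,v5,v0) [--+] → (2.27547, 0.802228, -0.2934)–(2.6618, 0, -0.2934)  len=0.8904
  (v0,v5,v3) [+-+] → (2.27547, 0.802228, -0.2934)–(1.65963, 2.08109, -0.2934)  len=1.4194
  (v4,v7,v5) [++-] → (0.859076, 1.7631, -0.2934)–(1.3218, 1.6575, -0.2934)  len=0.4746
  (v5,v7,v8) [-+-] → (0.859076, 1.7631, -0.2934)–(-0.4717, 2.0668, -0.2934)  len=1.3650
  (v5,v8,v3) [--+] → (0.791574, 2.27919, -0.2934)–(1.65963, 2.08109, -0.2934)  len=0.8904
  (v3,v8,v6) [+-+] → (0.791574, 2.27919, -0.2934)–(-0.59229, 2.59503, -0.2934)  len=1.4194
  (v7,v10,v8) [++-] → (-0.842808, 1.77087, -0.2934)–(-0.4717, 2.0668, -0.2934)  len=0.4747
  (v8,v10,v11) [-+-] → (-0.842808, 1.77087, -0.2934)–(-1.9101, 0.9198, -0.2934)  len=1.3651
  (v8,v11,v6) [--+] → (-1.28847, 2.03988, -0.2934)–(-0.59229, 2.59503, -0.2934)  len=0.8904
  (v6,v11,v9) [+-+] → (-1.28847, 2.03988, -0.2934)–(-2.39824, 1.15489, -0.2934)  len=1.4194
  (v10,v13,v11) [++-] → (-1.9101, 0.445182, -0.2934)–(-1.9101, 0.9198, -0.2934)  len=0.4746
  (v11,v13,v14) [-+-] → (-1.9101, 0.445182, -0.2934)–(-1.9101, -0.9198, -0.2934)  len=1.3650
  (v11,v14,v9) [--+] → (-2.39824, 0.264526, -0.2934)–(-2.39824, 1.15489, -0.2934)  len=0.8904
  (v9,v14,v12) [+-+] → (-2.39824, 0.264526, -0.2934)–(-2.39824, -1.15489, -0.2934)  len=1.4194
  (v13,v16,v14) [++-] → (-1.53899, -1.21573, -0.2934)–(-1.9101, -0.9198, -0.2934)  len=0.4747
  (v14,v16,v17) [-+-] → (-1.53899, -1.21573, -0.2934)–(-0.4717, -2.0668, -0.2934)  len=1.3651
  (v14,v17,v12) [--+] → (-1.70205, -1.71004, -0.2934)–(-2.39824, -1.15489, -0.2934)  len=0.8904
  (v12,v17,v15) [+-+] → (-1.70205, -1.71004, -0.2934)–(-0.59229, -2.59503, -0.2934)  len=1.4194
  (v16,v19,v17) [++-] → (-0.00897582, -1.9612, -0.2934)–(-0.4717, -2.0668, -0.2934)  len=0.4746
  (v17,v19,v20) [-+-] → (-0.00897582, -1.9612, -0.2934)–(1.3218, -1.6575, -0.2934)  len=1.3650
  (v17,v20,v15) [--+] → (0.275762, -2.39693, -0.2934)–(-0.59229, -2.59503, -0.2934)  len=0.8904
  (v15,v20,v18) [+-+] → (0.275762, -2.39693, -0.2934)–(1.65963, -2.08109, -0.2934)  len=1.4194
  (v19,v1,v20) [++-] → (1.52774, -1.22986, -0.2934)–(1.3218, -1.6575, -0.2934)  len=0.4746
  (v20,v1,v2) [-+-] → (1.52774, -1.22986, -0.2934)–(2.12, 0, -0.2934)  len=1.3650
  (v20,v2,v18) [--+] → (2.04595, -1.27886, -0.2934)–(1.65963, -2.08109, -0.2934)  len=0.8904
  (v18,v2,v0) [+-+] → (2.04595, -1.27886, -0.2934)–(2.6618, 0, -0.2934)  len=1.4194

Chained into 2 loop(s):
  loop 1: 14 segments, perimeter = 12.8776
  loop 2: 14 segments, perimeter = 16.1688
Total perimeter = 29.046


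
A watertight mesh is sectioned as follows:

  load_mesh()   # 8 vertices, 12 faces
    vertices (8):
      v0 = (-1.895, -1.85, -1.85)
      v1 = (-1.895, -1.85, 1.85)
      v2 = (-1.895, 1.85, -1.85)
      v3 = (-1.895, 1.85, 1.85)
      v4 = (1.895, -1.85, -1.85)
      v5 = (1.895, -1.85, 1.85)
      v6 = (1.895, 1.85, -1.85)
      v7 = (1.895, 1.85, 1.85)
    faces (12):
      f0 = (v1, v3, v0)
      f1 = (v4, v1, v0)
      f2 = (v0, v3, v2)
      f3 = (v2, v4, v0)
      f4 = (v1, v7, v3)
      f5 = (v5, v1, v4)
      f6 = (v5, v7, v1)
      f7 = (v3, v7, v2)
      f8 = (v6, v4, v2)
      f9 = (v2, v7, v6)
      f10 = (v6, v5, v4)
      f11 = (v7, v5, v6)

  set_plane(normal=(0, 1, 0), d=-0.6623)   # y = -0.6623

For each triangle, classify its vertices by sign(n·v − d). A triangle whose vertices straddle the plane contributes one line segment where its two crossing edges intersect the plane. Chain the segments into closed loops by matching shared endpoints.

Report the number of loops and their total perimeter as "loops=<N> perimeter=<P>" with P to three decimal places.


Straddling triangles (8 of 12):
  (v1,v3,v0) [-+-] → (-1.895, -0.6623, 1.85)–(-1.895, -0.6623, -0.6623)  len=2.5123
  (v0,v3,v2) [-++] → (-1.895, -0.6623, -0.6623)–(-1.895, -0.6623, -1.85)  len=1.1877
  (v2,v4,v0) [+--] → (0.67841, -0.6623, -1.85)–(-1.895, -0.6623, -1.85)  len=2.5734
  (v1,v7,v3) [-++] → (-0.67841, -0.6623, 1.85)–(-1.895, -0.6623, 1.85)  len=1.2166
  (v5,v7,v1) [-+-] → (1.895, -0.6623, 1.85)–(-0.67841, -0.6623, 1.85)  len=2.5734
  (v6,v4,v2) [+-+] → (1.895, -0.6623, -1.85)–(0.67841, -0.6623, -1.85)  len=1.2166
  (v6,v5,v4) [+--] → (1.895, -0.6623, 0.6623)–(1.895, -0.6623, -1.85)  len=2.5123
  (v7,v5,v6) [+-+] → (1.895, -0.6623, 1.85)–(1.895, -0.6623, 0.6623)  len=1.1877

Chained into 1 loop(s):
  loop 1: 8 segments, perimeter = 14.9800
Total perimeter = 14.980

loops=1 perimeter=14.980


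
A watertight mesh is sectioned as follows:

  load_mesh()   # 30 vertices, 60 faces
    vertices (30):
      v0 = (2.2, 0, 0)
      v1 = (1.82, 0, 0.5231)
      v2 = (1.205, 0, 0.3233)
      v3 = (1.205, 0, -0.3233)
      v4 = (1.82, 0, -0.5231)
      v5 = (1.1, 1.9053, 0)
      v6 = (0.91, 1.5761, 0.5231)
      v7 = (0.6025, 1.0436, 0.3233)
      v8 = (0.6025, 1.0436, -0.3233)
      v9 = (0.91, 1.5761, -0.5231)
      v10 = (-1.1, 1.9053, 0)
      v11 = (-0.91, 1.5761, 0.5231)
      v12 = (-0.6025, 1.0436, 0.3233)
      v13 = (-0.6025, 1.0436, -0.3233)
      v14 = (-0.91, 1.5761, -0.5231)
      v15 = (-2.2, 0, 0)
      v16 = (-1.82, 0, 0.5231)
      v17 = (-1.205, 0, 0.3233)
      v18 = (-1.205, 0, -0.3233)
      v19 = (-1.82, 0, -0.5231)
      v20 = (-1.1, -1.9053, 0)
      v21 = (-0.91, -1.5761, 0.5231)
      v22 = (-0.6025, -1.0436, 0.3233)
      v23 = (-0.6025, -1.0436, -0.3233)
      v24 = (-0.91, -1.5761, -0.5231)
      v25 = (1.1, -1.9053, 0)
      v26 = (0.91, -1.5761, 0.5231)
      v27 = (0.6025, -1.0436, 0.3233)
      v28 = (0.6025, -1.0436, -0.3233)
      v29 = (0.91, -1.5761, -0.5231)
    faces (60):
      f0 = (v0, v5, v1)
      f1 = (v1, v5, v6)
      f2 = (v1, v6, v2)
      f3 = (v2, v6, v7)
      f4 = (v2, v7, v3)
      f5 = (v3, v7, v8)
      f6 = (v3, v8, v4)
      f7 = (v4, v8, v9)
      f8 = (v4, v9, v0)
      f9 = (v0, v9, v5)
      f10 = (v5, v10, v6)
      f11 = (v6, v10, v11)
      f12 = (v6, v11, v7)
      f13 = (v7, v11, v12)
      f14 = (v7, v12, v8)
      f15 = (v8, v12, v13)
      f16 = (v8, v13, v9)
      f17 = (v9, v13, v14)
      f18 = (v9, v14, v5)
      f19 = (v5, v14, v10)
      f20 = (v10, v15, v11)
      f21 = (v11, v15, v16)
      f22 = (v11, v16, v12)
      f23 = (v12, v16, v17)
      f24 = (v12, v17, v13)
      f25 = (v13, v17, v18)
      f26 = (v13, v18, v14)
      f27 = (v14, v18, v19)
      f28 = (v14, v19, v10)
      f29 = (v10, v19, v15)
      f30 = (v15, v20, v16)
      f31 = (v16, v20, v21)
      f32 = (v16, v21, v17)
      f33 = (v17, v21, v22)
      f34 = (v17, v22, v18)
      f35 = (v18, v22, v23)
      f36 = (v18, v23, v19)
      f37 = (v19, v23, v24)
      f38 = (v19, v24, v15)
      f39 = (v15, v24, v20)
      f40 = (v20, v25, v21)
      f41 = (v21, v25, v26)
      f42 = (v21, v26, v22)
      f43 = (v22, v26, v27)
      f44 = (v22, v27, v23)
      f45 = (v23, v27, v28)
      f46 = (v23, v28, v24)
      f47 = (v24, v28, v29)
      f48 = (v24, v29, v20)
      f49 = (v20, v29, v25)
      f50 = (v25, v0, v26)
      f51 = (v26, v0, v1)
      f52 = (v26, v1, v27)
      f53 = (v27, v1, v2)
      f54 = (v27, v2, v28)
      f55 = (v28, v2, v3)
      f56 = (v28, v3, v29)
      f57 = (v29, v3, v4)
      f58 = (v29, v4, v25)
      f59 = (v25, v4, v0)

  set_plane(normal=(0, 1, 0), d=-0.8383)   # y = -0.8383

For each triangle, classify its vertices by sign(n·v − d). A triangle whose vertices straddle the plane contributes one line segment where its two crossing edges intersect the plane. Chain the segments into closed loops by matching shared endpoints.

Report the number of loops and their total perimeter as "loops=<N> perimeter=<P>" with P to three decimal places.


Straddling triangles (20 of 60):
  (v15,v20,v16) [+-+] → (-1.71602, -0.8383, 0)–(-1.50321, -0.8383, 0.292945)  len=0.3621
  (v16,v20,v21) [+--] → (-1.50321, -0.8383, 0.292945)–(-1.33599, -0.8383, 0.5231)  len=0.2845
  (v16,v21,v17) [+-+] → (-1.33599, -0.8383, 0.5231)–(-1.04809, -0.8383, 0.42957)  len=0.3027
  (v17,v21,v22) [+--] → (-1.04809, -0.8383, 0.42957)–(-0.721026, -0.8383, 0.3233)  len=0.3439
  (v17,v22,v18) [+-+] → (-0.721026, -0.8383, 0.3233)–(-0.721026, -0.8383, 0.196099)  len=0.1272
  (v18,v22,v23) [+--] → (-0.721026, -0.8383, 0.196099)–(-0.721026, -0.8383, -0.3233)  len=0.5194
  (v18,v23,v19) [+-+] → (-0.721026, -0.8383, -0.3233)–(-0.84201, -0.8383, -0.362605)  len=0.1272
  (v19,v23,v24) [+--] → (-0.84201, -0.8383, -0.362605)–(-1.33599, -0.8383, -0.5231)  len=0.5194
  (v19,v24,v15) [+-+] → (-1.33599, -0.8383, -0.5231)–(-1.51387, -0.8383, -0.278228)  len=0.3027
  (v15,v24,v20) [+--] → (-1.51387, -0.8383, -0.278228)–(-1.71602, -0.8383, 0)  len=0.3439
  (v25,v0,v26) [-+-] → (1.71602, -0.8383, 0)–(1.51387, -0.8383, 0.278228)  len=0.3439
  (v26,v0,v1) [-++] → (1.51387, -0.8383, 0.278228)–(1.33599, -0.8383, 0.5231)  len=0.3027
  (v26,v1,v27) [-+-] → (1.33599, -0.8383, 0.5231)–(0.84201, -0.8383, 0.362605)  len=0.5194
  (v27,v1,v2) [-++] → (0.84201, -0.8383, 0.362605)–(0.721026, -0.8383, 0.3233)  len=0.1272
  (v27,v2,v28) [-+-] → (0.721026, -0.8383, 0.3233)–(0.721026, -0.8383, -0.196099)  len=0.5194
  (v28,v2,v3) [-++] → (0.721026, -0.8383, -0.196099)–(0.721026, -0.8383, -0.3233)  len=0.1272
  (v28,v3,v29) [-+-] → (0.721026, -0.8383, -0.3233)–(1.04809, -0.8383, -0.42957)  len=0.3439
  (v29,v3,v4) [-++] → (1.04809, -0.8383, -0.42957)–(1.33599, -0.8383, -0.5231)  len=0.3027
  (v29,v4,v25) [-+-] → (1.33599, -0.8383, -0.5231)–(1.50321, -0.8383, -0.292945)  len=0.2845
  (v25,v4,v0) [-++] → (1.50321, -0.8383, -0.292945)–(1.71602, -0.8383, 0)  len=0.3621

Chained into 2 loop(s):
  loop 1: 10 segments, perimeter = 3.2330
  loop 2: 10 segments, perimeter = 3.2330
Total perimeter = 6.466

loops=2 perimeter=6.466


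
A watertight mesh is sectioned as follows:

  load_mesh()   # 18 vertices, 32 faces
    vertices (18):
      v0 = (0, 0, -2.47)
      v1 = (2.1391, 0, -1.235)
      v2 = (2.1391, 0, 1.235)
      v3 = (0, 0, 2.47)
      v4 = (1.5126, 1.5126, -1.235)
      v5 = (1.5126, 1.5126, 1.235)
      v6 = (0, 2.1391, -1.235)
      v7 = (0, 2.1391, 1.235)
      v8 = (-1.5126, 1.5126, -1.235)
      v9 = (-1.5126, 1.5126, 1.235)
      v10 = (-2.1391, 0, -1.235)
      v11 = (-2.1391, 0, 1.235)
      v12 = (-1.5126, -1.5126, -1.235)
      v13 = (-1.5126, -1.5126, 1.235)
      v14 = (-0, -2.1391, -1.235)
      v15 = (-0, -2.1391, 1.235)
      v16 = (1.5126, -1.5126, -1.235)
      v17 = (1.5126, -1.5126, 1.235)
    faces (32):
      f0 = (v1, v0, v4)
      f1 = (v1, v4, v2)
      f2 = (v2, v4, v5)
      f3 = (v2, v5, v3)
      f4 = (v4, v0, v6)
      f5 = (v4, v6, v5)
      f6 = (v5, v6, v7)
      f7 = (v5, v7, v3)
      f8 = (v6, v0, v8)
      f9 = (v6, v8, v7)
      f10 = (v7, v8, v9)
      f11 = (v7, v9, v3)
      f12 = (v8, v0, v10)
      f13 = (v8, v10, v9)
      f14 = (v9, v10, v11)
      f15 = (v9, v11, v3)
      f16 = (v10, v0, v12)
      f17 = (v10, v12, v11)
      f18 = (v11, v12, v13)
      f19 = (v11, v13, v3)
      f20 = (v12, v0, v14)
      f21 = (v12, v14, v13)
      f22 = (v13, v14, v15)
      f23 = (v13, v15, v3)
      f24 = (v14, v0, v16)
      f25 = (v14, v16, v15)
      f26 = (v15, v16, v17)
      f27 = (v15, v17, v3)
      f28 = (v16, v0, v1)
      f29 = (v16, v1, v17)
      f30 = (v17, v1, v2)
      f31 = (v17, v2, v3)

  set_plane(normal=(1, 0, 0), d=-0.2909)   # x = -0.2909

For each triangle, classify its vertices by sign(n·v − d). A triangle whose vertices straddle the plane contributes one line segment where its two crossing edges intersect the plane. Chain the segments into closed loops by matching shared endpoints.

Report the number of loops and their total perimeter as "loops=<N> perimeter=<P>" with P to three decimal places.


loops=1 perimeter=14.116

Straddling triangles (12 of 32):
  (v6,v0,v8) [++-] → (-0.2909, 0.2909, -2.23249)–(-0.2909, 2.01861, -1.235)  len=1.9950
  (v6,v8,v7) [+-+] → (-0.2909, 2.01861, -1.235)–(-0.2909, 2.01861, 0.759975)  len=1.9950
  (v7,v8,v9) [+--] → (-0.2909, 2.01861, 0.759975)–(-0.2909, 2.01861, 1.235)  len=0.4750
  (v7,v9,v3) [+-+] → (-0.2909, 2.01861, 1.235)–(-0.2909, 0.2909, 2.23249)  len=1.9950
  (v8,v0,v10) [-+-] → (-0.2909, 0.2909, -2.23249)–(-0.2909, 0, -2.30205)  len=0.2991
  (v9,v11,v3) [--+] → (-0.2909, 0, 2.30205)–(-0.2909, 0.2909, 2.23249)  len=0.2991
  (v10,v0,v12) [-+-] → (-0.2909, 0, -2.30205)–(-0.2909, -0.2909, -2.23249)  len=0.2991
  (v11,v13,v3) [--+] → (-0.2909, -0.2909, 2.23249)–(-0.2909, 0, 2.30205)  len=0.2991
  (v12,v0,v14) [-++] → (-0.2909, -0.2909, -2.23249)–(-0.2909, -2.01861, -1.235)  len=1.9950
  (v12,v14,v13) [-+-] → (-0.2909, -2.01861, -1.235)–(-0.2909, -2.01861, -0.759975)  len=0.4750
  (v13,v14,v15) [-++] → (-0.2909, -2.01861, -0.759975)–(-0.2909, -2.01861, 1.235)  len=1.9950
  (v13,v15,v3) [-++] → (-0.2909, -2.01861, 1.235)–(-0.2909, -0.2909, 2.23249)  len=1.9950

Chained into 1 loop(s):
  loop 1: 12 segments, perimeter = 14.1164
Total perimeter = 14.116


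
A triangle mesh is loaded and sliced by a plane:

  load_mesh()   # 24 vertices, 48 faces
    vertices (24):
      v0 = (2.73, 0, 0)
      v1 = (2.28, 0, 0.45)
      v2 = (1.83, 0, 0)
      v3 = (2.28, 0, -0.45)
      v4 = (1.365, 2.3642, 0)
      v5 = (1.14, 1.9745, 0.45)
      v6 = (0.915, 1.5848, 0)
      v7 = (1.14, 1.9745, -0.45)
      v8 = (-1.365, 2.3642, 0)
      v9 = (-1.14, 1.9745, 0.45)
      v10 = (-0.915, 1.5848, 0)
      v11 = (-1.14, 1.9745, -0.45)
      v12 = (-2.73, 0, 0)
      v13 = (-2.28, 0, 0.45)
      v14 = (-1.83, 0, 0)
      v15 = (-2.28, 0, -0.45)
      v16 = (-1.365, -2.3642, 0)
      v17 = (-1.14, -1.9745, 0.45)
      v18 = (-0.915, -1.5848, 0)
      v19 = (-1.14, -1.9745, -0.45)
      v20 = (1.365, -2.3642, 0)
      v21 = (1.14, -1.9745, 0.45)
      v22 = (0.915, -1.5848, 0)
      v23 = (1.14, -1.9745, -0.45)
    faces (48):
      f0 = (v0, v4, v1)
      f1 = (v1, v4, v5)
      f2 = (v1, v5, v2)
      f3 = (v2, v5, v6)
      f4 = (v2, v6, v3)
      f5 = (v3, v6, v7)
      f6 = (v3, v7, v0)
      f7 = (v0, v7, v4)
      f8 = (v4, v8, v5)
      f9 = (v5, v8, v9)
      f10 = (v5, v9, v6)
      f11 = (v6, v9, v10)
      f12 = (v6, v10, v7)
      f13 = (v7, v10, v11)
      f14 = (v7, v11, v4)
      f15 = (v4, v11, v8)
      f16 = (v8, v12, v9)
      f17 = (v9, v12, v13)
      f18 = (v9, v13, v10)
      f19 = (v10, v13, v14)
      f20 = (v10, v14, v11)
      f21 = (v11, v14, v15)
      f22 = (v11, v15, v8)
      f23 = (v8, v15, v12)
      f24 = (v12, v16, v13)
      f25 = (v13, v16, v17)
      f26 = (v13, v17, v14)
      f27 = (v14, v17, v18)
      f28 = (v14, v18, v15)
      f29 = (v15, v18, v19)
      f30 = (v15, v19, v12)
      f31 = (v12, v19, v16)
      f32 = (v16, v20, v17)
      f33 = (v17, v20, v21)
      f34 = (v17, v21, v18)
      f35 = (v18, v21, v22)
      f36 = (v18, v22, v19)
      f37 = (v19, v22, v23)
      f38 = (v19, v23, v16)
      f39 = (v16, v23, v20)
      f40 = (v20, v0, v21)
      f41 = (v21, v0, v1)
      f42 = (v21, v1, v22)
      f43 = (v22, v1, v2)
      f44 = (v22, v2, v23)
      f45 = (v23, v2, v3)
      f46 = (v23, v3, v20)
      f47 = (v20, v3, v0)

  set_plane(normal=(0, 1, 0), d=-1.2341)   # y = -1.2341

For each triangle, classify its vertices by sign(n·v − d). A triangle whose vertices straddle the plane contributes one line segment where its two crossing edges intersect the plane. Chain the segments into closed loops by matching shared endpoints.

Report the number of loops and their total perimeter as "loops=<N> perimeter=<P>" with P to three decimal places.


loops=2 perimeter=5.091

Straddling triangles (16 of 48):
  (v12,v16,v13) [+-+] → (-2.01748, -1.2341, 0)–(-1.80237, -1.2341, 0.215102)  len=0.3042
  (v13,v16,v17) [+--] → (-1.80237, -1.2341, 0.215102)–(-1.56748, -1.2341, 0.45)  len=0.3322
  (v13,v17,v14) [+-+] → (-1.56748, -1.2341, 0.45)–(-1.39874, -1.2341, 0.281259)  len=0.2386
  (v14,v17,v18) [+--] → (-1.39874, -1.2341, 0.281259)–(-1.11748, -1.2341, 0)  len=0.3978
  (v14,v18,v15) [+-+] → (-1.11748, -1.2341, 0)–(-1.21706, -1.2341, -0.0995804)  len=0.1408
  (v15,v18,v19) [+--] → (-1.21706, -1.2341, -0.0995804)–(-1.56748, -1.2341, -0.45)  len=0.4956
  (v15,v19,v12) [+-+] → (-1.56748, -1.2341, -0.45)–(-1.73622, -1.2341, -0.281259)  len=0.2386
  (v12,v19,v16) [+--] → (-1.73622, -1.2341, -0.281259)–(-2.01748, -1.2341, 0)  len=0.3978
  (v20,v0,v21) [-+-] → (2.01748, -1.2341, 0)–(1.73622, -1.2341, 0.281259)  len=0.3978
  (v21,v0,v1) [-++] → (1.73622, -1.2341, 0.281259)–(1.56748, -1.2341, 0.45)  len=0.2386
  (v21,v1,v22) [-+-] → (1.56748, -1.2341, 0.45)–(1.21706, -1.2341, 0.0995804)  len=0.4956
  (v22,v1,v2) [-++] → (1.21706, -1.2341, 0.0995804)–(1.11748, -1.2341, 0)  len=0.1408
  (v22,v2,v23) [-+-] → (1.11748, -1.2341, 0)–(1.39874, -1.2341, -0.281259)  len=0.3978
  (v23,v2,v3) [-++] → (1.39874, -1.2341, -0.281259)–(1.56748, -1.2341, -0.45)  len=0.2386
  (v23,v3,v20) [-+-] → (1.56748, -1.2341, -0.45)–(1.80237, -1.2341, -0.215102)  len=0.3322
  (v20,v3,v0) [-++] → (1.80237, -1.2341, -0.215102)–(2.01748, -1.2341, 0)  len=0.3042

Chained into 2 loop(s):
  loop 1: 8 segments, perimeter = 2.5456
  loop 2: 8 segments, perimeter = 2.5456
Total perimeter = 5.091


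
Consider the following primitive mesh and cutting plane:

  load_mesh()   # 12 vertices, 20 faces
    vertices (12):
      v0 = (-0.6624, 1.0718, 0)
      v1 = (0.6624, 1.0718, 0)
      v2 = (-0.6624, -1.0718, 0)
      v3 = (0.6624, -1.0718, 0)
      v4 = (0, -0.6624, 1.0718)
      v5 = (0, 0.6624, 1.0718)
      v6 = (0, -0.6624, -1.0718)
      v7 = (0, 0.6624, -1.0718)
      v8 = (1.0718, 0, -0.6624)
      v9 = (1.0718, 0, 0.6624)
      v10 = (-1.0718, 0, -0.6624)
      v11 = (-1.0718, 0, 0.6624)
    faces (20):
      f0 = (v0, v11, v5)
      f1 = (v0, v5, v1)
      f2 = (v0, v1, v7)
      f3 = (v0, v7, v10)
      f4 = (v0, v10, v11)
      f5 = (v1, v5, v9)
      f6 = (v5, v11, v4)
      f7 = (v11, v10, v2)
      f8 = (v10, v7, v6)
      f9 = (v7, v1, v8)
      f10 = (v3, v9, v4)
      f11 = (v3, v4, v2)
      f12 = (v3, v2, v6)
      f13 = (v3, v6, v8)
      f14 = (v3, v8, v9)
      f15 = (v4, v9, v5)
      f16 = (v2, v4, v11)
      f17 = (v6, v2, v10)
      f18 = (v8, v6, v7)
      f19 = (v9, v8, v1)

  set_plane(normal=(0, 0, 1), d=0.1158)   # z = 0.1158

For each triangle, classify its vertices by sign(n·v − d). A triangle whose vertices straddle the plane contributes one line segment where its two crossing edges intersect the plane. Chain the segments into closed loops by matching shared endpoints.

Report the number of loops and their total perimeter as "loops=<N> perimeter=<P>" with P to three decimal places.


loops=1 perimeter=6.960

Straddling triangles (10 of 20):
  (v0,v11,v5) [-++] → (-0.733971, 0.884429, 0.1158)–(-0.590833, 1.02757, 0.1158)  len=0.2024
  (v0,v5,v1) [-+-] → (-0.590833, 1.02757, 0.1158)–(0.590833, 1.02757, 0.1158)  len=1.1817
  (v0,v10,v11) [--+] → (-1.0718, 0, 0.1158)–(-0.733971, 0.884429, 0.1158)  len=0.9468
  (v1,v5,v9) [-++] → (0.590833, 1.02757, 0.1158)–(0.733971, 0.884429, 0.1158)  len=0.2024
  (v11,v10,v2) [+--] → (-1.0718, 0, 0.1158)–(-0.733971, -0.884429, 0.1158)  len=0.9468
  (v3,v9,v4) [-++] → (0.733971, -0.884429, 0.1158)–(0.590833, -1.02757, 0.1158)  len=0.2024
  (v3,v4,v2) [-+-] → (0.590833, -1.02757, 0.1158)–(-0.590833, -1.02757, 0.1158)  len=1.1817
  (v3,v8,v9) [--+] → (1.0718, 0, 0.1158)–(0.733971, -0.884429, 0.1158)  len=0.9468
  (v2,v4,v11) [-++] → (-0.590833, -1.02757, 0.1158)–(-0.733971, -0.884429, 0.1158)  len=0.2024
  (v9,v8,v1) [+--] → (1.0718, 0, 0.1158)–(0.733971, 0.884429, 0.1158)  len=0.9468

Chained into 1 loop(s):
  loop 1: 10 segments, perimeter = 6.9601
Total perimeter = 6.960


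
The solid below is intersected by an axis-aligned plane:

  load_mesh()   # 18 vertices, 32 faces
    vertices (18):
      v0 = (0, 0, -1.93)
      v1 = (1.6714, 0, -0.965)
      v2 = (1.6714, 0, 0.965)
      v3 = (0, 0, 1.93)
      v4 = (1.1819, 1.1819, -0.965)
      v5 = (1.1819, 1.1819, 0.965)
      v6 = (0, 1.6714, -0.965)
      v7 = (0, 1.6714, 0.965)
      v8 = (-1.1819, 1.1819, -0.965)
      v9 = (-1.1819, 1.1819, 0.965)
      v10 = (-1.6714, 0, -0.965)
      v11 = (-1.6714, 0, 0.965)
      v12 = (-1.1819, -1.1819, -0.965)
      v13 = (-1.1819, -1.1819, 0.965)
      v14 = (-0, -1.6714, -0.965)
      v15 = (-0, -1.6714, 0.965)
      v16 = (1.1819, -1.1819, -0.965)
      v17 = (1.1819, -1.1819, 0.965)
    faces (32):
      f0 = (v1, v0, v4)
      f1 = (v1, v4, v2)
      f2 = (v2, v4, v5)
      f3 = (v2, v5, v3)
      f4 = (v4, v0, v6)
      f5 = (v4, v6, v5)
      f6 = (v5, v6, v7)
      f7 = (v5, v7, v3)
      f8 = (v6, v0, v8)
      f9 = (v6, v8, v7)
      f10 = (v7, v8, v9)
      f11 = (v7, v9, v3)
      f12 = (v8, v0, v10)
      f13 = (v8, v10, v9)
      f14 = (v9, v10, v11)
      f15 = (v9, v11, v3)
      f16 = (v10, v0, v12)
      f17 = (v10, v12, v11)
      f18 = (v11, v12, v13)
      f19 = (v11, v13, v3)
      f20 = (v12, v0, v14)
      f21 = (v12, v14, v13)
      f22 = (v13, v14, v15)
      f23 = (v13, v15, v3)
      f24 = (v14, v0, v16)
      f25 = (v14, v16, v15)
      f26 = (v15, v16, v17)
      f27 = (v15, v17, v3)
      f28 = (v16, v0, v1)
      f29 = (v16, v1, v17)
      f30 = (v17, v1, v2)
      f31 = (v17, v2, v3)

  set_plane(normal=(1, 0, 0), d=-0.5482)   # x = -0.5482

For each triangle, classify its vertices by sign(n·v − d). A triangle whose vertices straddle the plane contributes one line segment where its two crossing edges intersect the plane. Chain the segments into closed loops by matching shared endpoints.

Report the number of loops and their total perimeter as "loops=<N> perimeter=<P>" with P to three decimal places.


Straddling triangles (12 of 32):
  (v6,v0,v8) [++-] → (-0.5482, 0.5482, -1.4824)–(-0.5482, 1.44436, -0.965)  len=1.0348
  (v6,v8,v7) [+-+] → (-0.5482, 1.44436, -0.965)–(-0.5482, 1.44436, 0.0698092)  len=1.0348
  (v7,v8,v9) [+--] → (-0.5482, 1.44436, 0.0698092)–(-0.5482, 1.44436, 0.965)  len=0.8952
  (v7,v9,v3) [+-+] → (-0.5482, 1.44436, 0.965)–(-0.5482, 0.5482, 1.4824)  len=1.0348
  (v8,v0,v10) [-+-] → (-0.5482, 0.5482, -1.4824)–(-0.5482, 0, -1.61349)  len=0.5637
  (v9,v11,v3) [--+] → (-0.5482, 0, 1.61349)–(-0.5482, 0.5482, 1.4824)  len=0.5637
  (v10,v0,v12) [-+-] → (-0.5482, 0, -1.61349)–(-0.5482, -0.5482, -1.4824)  len=0.5637
  (v11,v13,v3) [--+] → (-0.5482, -0.5482, 1.4824)–(-0.5482, 0, 1.61349)  len=0.5637
  (v12,v0,v14) [-++] → (-0.5482, -0.5482, -1.4824)–(-0.5482, -1.44436, -0.965)  len=1.0348
  (v12,v14,v13) [-+-] → (-0.5482, -1.44436, -0.965)–(-0.5482, -1.44436, -0.0698092)  len=0.8952
  (v13,v14,v15) [-++] → (-0.5482, -1.44436, -0.0698092)–(-0.5482, -1.44436, 0.965)  len=1.0348
  (v13,v15,v3) [-++] → (-0.5482, -1.44436, 0.965)–(-0.5482, -0.5482, 1.4824)  len=1.0348

Chained into 1 loop(s):
  loop 1: 12 segments, perimeter = 10.2538
Total perimeter = 10.254

loops=1 perimeter=10.254


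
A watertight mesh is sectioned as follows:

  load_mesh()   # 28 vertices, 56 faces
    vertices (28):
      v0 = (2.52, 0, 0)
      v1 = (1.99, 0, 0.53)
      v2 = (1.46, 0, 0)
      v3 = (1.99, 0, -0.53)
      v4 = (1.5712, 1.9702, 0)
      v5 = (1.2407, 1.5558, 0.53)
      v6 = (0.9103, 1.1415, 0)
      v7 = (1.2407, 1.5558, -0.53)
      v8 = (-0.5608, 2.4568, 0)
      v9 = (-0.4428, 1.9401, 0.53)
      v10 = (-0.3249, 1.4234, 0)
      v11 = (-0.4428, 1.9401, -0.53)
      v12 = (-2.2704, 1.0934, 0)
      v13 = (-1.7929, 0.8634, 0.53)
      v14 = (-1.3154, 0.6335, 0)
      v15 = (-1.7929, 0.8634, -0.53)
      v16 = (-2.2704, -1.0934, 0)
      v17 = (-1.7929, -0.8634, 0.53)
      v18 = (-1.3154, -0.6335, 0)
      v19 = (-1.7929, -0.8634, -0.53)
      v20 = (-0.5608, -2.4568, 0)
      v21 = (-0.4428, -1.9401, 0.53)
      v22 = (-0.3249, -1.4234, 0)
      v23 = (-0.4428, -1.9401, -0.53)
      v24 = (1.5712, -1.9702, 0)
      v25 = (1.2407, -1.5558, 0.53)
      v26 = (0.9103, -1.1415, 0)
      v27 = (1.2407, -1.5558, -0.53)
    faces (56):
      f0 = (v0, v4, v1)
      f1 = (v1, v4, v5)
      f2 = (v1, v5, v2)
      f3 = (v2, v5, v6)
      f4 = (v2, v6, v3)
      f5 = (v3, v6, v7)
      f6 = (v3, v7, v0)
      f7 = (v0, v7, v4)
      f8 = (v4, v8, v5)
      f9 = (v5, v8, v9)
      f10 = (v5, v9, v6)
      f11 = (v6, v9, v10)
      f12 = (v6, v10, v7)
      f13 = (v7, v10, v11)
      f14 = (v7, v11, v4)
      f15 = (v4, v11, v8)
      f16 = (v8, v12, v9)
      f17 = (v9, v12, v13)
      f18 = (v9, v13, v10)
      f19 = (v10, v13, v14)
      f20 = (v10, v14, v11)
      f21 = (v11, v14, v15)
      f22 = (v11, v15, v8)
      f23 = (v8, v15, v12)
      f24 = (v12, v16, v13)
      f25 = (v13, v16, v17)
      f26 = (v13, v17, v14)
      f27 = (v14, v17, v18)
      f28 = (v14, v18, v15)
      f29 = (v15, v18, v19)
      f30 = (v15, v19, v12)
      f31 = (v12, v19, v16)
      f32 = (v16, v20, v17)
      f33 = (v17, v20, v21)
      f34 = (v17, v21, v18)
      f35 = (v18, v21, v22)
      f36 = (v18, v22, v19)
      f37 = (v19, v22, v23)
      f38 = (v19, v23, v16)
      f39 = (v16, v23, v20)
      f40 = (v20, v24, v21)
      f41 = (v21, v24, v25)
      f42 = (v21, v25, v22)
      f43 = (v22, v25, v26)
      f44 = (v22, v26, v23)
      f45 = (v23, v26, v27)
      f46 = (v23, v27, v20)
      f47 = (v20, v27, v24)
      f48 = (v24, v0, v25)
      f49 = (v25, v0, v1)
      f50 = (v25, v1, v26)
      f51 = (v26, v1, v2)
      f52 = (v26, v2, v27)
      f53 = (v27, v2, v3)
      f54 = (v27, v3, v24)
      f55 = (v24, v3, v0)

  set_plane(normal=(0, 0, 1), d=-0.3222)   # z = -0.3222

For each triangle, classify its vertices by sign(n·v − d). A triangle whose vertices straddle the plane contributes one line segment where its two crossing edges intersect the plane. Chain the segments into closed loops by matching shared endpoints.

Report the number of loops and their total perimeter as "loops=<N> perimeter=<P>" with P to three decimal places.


loops=2 perimeter=24.176

Straddling triangles (28 of 56):
  (v2,v6,v3) [++-] → (1.56668, 0.447554, -0.3222)–(1.7822, 0, -0.3222)  len=0.4967
  (v3,v6,v7) [-+-] → (1.56668, 0.447554, -0.3222)–(1.11116, 1.39336, -0.3222)  len=1.0498
  (v3,v7,v0) [--+] → (1.74228, 0.945809, -0.3222)–(2.1978, 0, -0.3222)  len=1.0498
  (v0,v7,v4) [+-+] → (1.74228, 0.945809, -0.3222)–(1.37028, 1.71828, -0.3222)  len=0.8574
  (v6,v10,v7) [++-] → (0.626867, 1.50389, -0.3222)–(1.11116, 1.39336, -0.3222)  len=0.4967
  (v7,v10,v11) [-+-] → (0.626867, 1.50389, -0.3222)–(-0.396574, 1.73751, -0.3222)  len=1.0498
  (v7,v11,v4) [--+] → (0.34684, 1.9519, -0.3222)–(1.37028, 1.71828, -0.3222)  len=1.0498
  (v4,v11,v8) [+-+] → (0.34684, 1.9519, -0.3222)–(-0.489065, 2.14269, -0.3222)  len=0.8574
  (v10,v14,v11) [++-] → (-0.784925, 1.42781, -0.3222)–(-0.396574, 1.73751, -0.3222)  len=0.4967
  (v11,v14,v15) [-+-] → (-0.784925, 1.42781, -0.3222)–(-1.60568, 0.773262, -0.3222)  len=1.0498
  (v11,v15,v8) [--+] → (-1.30982, 1.48813, -0.3222)–(-0.489065, 2.14269, -0.3222)  len=1.0498
  (v8,v15,v12) [+-+] → (-1.30982, 1.48813, -0.3222)–(-1.98012, 0.953577, -0.3222)  len=0.8573
  (v14,v18,v15) [++-] → (-1.60568, 0.276502, -0.3222)–(-1.60568, 0.773262, -0.3222)  len=0.4968
  (v15,v18,v19) [-+-] → (-1.60568, 0.276502, -0.3222)–(-1.60568, -0.773262, -0.3222)  len=1.0498
  (v15,v19,v12) [--+] → (-1.98012, -0.0961867, -0.3222)–(-1.98012, 0.953577, -0.3222)  len=1.0498
  (v12,v19,v16) [+-+] → (-1.98012, -0.0961867, -0.3222)–(-1.98012, -0.953577, -0.3222)  len=0.8574
  (v18,v22,v19) [++-] → (-1.21733, -1.08296, -0.3222)–(-1.60568, -0.773262, -0.3222)  len=0.4967
  (v19,v22,v23) [-+-] → (-1.21733, -1.08296, -0.3222)–(-0.396574, -1.73751, -0.3222)  len=1.0498
  (v19,v23,v16) [--+] → (-1.15936, -1.60813, -0.3222)–(-1.98012, -0.953577, -0.3222)  len=1.0498
  (v16,v23,v20) [+-+] → (-1.15936, -1.60813, -0.3222)–(-0.489065, -2.14269, -0.3222)  len=0.8573
  (v22,v26,v23) [++-] → (0.0877173, -1.62699, -0.3222)–(-0.396574, -1.73751, -0.3222)  len=0.4967
  (v23,v26,v27) [-+-] → (0.0877173, -1.62699, -0.3222)–(1.11116, -1.39336, -0.3222)  len=1.0498
  (v23,v27,v20) [--+] → (0.534376, -1.90906, -0.3222)–(-0.489065, -2.14269, -0.3222)  len=1.0498
  (v20,v27,v24) [+-+] → (0.534376, -1.90906, -0.3222)–(1.37028, -1.71828, -0.3222)  len=0.8574
  (v26,v2,v27) [++-] → (1.32668, -0.945809, -0.3222)–(1.11116, -1.39336, -0.3222)  len=0.4967
  (v27,v2,v3) [-+-] → (1.32668, -0.945809, -0.3222)–(1.7822, 0, -0.3222)  len=1.0498
  (v27,v3,v24) [--+] → (1.8258, -0.772467, -0.3222)–(1.37028, -1.71828, -0.3222)  len=1.0498
  (v24,v3,v0) [+-+] → (1.8258, -0.772467, -0.3222)–(2.1978, 0, -0.3222)  len=0.8574

Chained into 2 loop(s):
  loop 1: 14 segments, perimeter = 10.8257
  loop 2: 14 segments, perimeter = 13.3501
Total perimeter = 24.176


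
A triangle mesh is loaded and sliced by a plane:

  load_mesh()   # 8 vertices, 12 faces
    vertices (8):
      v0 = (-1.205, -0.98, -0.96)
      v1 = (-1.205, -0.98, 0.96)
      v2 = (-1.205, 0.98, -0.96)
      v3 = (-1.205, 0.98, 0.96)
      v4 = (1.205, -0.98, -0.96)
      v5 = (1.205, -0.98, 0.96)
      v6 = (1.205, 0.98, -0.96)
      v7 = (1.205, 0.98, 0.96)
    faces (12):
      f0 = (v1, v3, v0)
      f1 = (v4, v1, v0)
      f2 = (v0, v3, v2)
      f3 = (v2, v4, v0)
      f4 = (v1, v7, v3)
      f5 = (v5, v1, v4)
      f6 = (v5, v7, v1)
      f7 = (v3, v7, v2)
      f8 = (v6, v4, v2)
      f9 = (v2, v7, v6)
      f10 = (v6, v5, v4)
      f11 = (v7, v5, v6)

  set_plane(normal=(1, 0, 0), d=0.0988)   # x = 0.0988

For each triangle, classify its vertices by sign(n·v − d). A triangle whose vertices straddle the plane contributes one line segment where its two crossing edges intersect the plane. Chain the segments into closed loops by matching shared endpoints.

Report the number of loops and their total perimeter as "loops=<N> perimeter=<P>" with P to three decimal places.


Straddling triangles (8 of 12):
  (v4,v1,v0) [+--] → (0.0988, -0.98, -0.078712)–(0.0988, -0.98, -0.96)  len=0.8813
  (v2,v4,v0) [-+-] → (0.0988, -0.0803519, -0.96)–(0.0988, -0.98, -0.96)  len=0.8996
  (v1,v7,v3) [-+-] → (0.0988, 0.0803519, 0.96)–(0.0988, 0.98, 0.96)  len=0.8996
  (v5,v1,v4) [+-+] → (0.0988, -0.98, 0.96)–(0.0988, -0.98, -0.078712)  len=1.0387
  (v5,v7,v1) [++-] → (0.0988, 0.0803519, 0.96)–(0.0988, -0.98, 0.96)  len=1.0604
  (v3,v7,v2) [-+-] → (0.0988, 0.98, 0.96)–(0.0988, 0.98, 0.078712)  len=0.8813
  (v6,v4,v2) [++-] → (0.0988, -0.0803519, -0.96)–(0.0988, 0.98, -0.96)  len=1.0604
  (v2,v7,v6) [-++] → (0.0988, 0.98, 0.078712)–(0.0988, 0.98, -0.96)  len=1.0387

Chained into 1 loop(s):
  loop 1: 8 segments, perimeter = 7.7600
Total perimeter = 7.760

loops=1 perimeter=7.760


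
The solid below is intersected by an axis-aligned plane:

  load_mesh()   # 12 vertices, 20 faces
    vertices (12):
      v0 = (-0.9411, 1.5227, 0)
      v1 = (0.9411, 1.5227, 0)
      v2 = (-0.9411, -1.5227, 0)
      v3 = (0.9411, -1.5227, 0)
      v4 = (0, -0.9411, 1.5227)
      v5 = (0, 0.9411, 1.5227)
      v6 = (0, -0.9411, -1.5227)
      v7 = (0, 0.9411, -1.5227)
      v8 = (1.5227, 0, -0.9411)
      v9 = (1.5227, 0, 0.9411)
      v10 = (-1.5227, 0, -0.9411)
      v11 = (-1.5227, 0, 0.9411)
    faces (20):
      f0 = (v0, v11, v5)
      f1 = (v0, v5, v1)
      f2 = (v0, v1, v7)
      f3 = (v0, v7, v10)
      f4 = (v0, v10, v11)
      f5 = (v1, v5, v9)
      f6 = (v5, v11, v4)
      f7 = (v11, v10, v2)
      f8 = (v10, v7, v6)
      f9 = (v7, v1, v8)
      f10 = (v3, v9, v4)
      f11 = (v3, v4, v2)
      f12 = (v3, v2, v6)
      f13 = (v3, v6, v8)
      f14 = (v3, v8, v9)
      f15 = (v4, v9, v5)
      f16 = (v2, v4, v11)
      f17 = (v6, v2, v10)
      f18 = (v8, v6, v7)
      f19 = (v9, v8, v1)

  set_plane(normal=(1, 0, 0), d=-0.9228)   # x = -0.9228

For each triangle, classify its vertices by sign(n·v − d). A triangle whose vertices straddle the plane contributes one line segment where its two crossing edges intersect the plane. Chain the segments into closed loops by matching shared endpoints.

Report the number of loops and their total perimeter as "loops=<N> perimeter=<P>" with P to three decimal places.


loops=1 perimeter=8.062

Straddling triangles (10 of 20):
  (v0,v11,v5) [--+] → (-0.9228, 0.370766, 1.17023)–(-0.9228, 1.51139, 0.0296094)  len=1.6131
  (v0,v5,v1) [-++] → (-0.9228, 1.51139, 0.0296094)–(-0.9228, 1.5227, 0)  len=0.0317
  (v0,v1,v7) [-++] → (-0.9228, 1.5227, 0)–(-0.9228, 1.51139, -0.0296094)  len=0.0317
  (v0,v7,v10) [-+-] → (-0.9228, 1.51139, -0.0296094)–(-0.9228, 0.370766, -1.17023)  len=1.6131
  (v5,v11,v4) [+-+] → (-0.9228, 0.370766, 1.17023)–(-0.9228, -0.370766, 1.17023)  len=0.7415
  (v10,v7,v6) [-++] → (-0.9228, 0.370766, -1.17023)–(-0.9228, -0.370766, -1.17023)  len=0.7415
  (v3,v4,v2) [++-] → (-0.9228, -1.51139, 0.0296094)–(-0.9228, -1.5227, 0)  len=0.0317
  (v3,v2,v6) [+-+] → (-0.9228, -1.5227, 0)–(-0.9228, -1.51139, -0.0296094)  len=0.0317
  (v2,v4,v11) [-+-] → (-0.9228, -1.51139, 0.0296094)–(-0.9228, -0.370766, 1.17023)  len=1.6131
  (v6,v2,v10) [+--] → (-0.9228, -1.51139, -0.0296094)–(-0.9228, -0.370766, -1.17023)  len=1.6131

Chained into 1 loop(s):
  loop 1: 10 segments, perimeter = 8.0622
Total perimeter = 8.062
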